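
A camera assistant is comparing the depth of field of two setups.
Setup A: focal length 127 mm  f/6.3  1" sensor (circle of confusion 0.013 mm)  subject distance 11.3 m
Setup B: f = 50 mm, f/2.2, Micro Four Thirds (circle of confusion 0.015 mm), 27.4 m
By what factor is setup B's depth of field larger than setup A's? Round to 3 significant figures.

17.7

Setup A: H = 127²/(6.3×0.013) + 127 ≈ 197062.3 mm; DoF = Df − Dn = 11979.7 − 10693.3 ≈ 1286.4 mm.
Setup B: H = 50²/(2.2×0.015) + 50 ≈ 75807.6 mm; DoF = Df − Dn = 42881 − 20132 ≈ 22749 mm.
Ratio = 22749 / 1286.4 ≈ 17.7.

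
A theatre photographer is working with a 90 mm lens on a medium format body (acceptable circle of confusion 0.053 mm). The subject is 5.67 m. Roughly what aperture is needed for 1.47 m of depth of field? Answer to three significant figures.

Write h = H − f = f²/(N·c). The thin-lens limits are Dn = s·h/(h + (s−f)) and Df = s·h/(h − (s−f)), so DoF = Df − Dn = 2·s·(s−f)·h / (h² − (s−f)²).
That is a quadratic in h: DoF·h² − 2·s·(s−f)·h − DoF·(s−f)² = 0 ⇒ h = (s−f)·(s + √(s² + DoF²)) / DoF = 5580 × (5670 + √(5670² + 1470²)) / 1470 = 5580 × (5670 + 5857.46) / 1470 ≈ 43757 mm.
Then N = f²/(c·h) = 90² / (0.053 × 43757) = 8100 / 2319.1 ≈ 3.49.

f/3.49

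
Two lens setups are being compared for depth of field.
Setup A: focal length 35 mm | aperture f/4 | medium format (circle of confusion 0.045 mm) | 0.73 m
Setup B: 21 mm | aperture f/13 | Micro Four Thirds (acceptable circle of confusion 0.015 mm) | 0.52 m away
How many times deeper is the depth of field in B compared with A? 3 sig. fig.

Setup A: H = 35²/(4×0.045) + 35 ≈ 6840.6 mm; DoF = Df − Dn = 813.03 − 662.36 ≈ 150.67 mm.
Setup B: H = 21²/(13×0.015) + 21 ≈ 2282.5 mm; DoF = Df − Dn = 667.22 − 426.00 ≈ 241.22 mm.
Ratio = 241.22 / 150.67 ≈ 1.60.

1.60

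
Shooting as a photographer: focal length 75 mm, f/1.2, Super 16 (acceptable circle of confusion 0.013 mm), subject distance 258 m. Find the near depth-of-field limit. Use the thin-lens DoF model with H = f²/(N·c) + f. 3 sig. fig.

150 m

Hyperfocal distance H = f²/(N·c) + f = 75²/(1.2 × 0.013) + 75 = 5625/0.0156 + 75 ≈ 360651.9 mm ≈ 360.7 m.
Near limit Dn = s·(H − f)/(H + s − 2f) = 258000 × (360651.9 − 75) / (360651.9 + 258000 − 2 × 75) = 258000 × 360576.9 / 618501.9 ≈ 150410 mm ≈ 150 m.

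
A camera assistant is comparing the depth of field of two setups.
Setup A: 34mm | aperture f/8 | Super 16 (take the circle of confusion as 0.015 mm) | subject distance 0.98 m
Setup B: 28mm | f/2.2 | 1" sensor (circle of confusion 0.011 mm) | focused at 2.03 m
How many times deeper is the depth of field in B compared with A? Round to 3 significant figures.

Setup A: H = 34²/(8×0.015) + 34 ≈ 9667.3 mm; DoF = Df − Dn = 1086.72 − 892.37 ≈ 194.35 mm.
Setup B: H = 28²/(2.2×0.011) + 28 ≈ 32424.7 mm; DoF = Df − Dn = 2163.71 − 1911.85 ≈ 251.86 mm.
Ratio = 251.86 / 194.35 ≈ 1.30.

1.30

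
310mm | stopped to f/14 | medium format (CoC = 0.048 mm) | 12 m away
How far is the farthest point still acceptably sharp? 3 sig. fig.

13.1 m

Hyperfocal distance H = f²/(N·c) + f = 310²/(14 × 0.048) + 310 = 96100/0.672 + 310 ≈ 143316.0 mm ≈ 143.3 m.
Far limit Df = s·(H − f)/(H − s) = 12000 × (143316.0 − 310) / (143316.0 − 12000) = 12000 × 143006.0 / 131316.0 ≈ 13068 mm ≈ 13.1 m.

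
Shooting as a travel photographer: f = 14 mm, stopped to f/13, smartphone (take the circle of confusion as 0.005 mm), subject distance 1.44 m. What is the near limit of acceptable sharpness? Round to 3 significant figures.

0.978 m

Hyperfocal distance H = f²/(N·c) + f = 14²/(13 × 0.005) + 14 = 196/0.065 + 14 ≈ 3029.4 mm ≈ 3.029 m.
Near limit Dn = s·(H − f)/(H + s − 2f) = 1440 × (3029.4 − 14) / (3029.4 + 1440 − 2 × 14) = 1440 × 3015.4 / 4441.4 ≈ 977.66 mm ≈ 0.978 m.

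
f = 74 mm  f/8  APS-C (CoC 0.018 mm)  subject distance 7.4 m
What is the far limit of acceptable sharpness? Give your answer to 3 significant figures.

9.17 m

Hyperfocal distance H = f²/(N·c) + f = 74²/(8 × 0.018) + 74 = 5476/0.144 + 74 ≈ 38101.8 mm ≈ 38.10 m.
Far limit Df = s·(H − f)/(H − s) = 7400 × (38101.8 − 74) / (38101.8 − 7400) = 7400 × 38027.8 / 30701.8 ≈ 9165.8 mm ≈ 9.17 m.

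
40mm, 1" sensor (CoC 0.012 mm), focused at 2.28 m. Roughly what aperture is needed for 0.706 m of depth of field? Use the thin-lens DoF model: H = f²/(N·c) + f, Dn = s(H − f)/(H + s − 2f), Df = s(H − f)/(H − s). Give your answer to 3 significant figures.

Write h = H − f = f²/(N·c). The thin-lens limits are Dn = s·h/(h + (s−f)) and Df = s·h/(h − (s−f)), so DoF = Df − Dn = 2·s·(s−f)·h / (h² − (s−f)²).
That is a quadratic in h: DoF·h² − 2·s·(s−f)·h − DoF·(s−f)² = 0 ⇒ h = (s−f)·(s + √(s² + DoF²)) / DoF = 2240 × (2280 + √(2280² + 706²)) / 706 = 2240 × (2280 + 2386.80) / 706 ≈ 14807 mm.
Then N = f²/(c·h) = 40² / (0.012 × 14807) = 1600 / 177.68 ≈ 9.

f/9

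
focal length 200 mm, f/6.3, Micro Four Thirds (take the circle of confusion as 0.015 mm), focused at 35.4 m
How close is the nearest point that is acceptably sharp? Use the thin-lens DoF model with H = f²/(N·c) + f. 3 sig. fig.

Hyperfocal distance H = f²/(N·c) + f = 200²/(6.3 × 0.015) + 200 = 40000/0.0945 + 200 ≈ 423480.4 mm ≈ 423.5 m.
Near limit Dn = s·(H − f)/(H + s − 2f) = 35400 × (423480.4 − 200) / (423480.4 + 35400 − 2 × 200) = 35400 × 423280.4 / 458480.4 ≈ 32682 mm ≈ 32.7 m.

32.7 m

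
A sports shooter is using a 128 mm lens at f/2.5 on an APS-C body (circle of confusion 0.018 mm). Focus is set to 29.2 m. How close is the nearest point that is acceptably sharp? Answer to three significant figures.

27.0 m

Hyperfocal distance H = f²/(N·c) + f = 128²/(2.5 × 0.018) + 128 = 16384/0.045 + 128 ≈ 364216.9 mm ≈ 364.2 m.
Near limit Dn = s·(H − f)/(H + s − 2f) = 29200 × (364216.9 − 128) / (364216.9 + 29200 − 2 × 128) = 29200 × 364088.9 / 393160.9 ≈ 27041 mm ≈ 27.0 m.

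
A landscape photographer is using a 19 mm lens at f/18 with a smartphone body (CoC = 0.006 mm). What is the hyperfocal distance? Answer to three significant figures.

3.36 m

Hyperfocal distance H = f²/(N·c) + f = 19²/(18 × 0.006) + 19 = 361/0.108 + 19 ≈ 3361.6 mm ≈ 3.36 m.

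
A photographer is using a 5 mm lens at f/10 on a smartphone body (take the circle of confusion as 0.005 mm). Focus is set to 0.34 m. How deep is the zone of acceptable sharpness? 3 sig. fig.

0.827 m

Hyperfocal distance H = f²/(N·c) + f = 5²/(10 × 0.005) + 5 = 25/0.05 + 5 ≈ 505.0 mm ≈ 0.505 m.
Near limit Dn = s·(H − f)/(H + s − 2f) = 340 × (505.0 − 5) / (505.0 + 340 − 2 × 5) = 340 × 500.0 / 835.0 ≈ 203.59 mm.
Far limit Df = s·(H − f)/(H − s) = 340 × (505.0 − 5) / (505.0 − 340) = 340 × 500.0 / 165.0 ≈ 1030.30 mm.
Depth of field = Df − Dn = 1030.30 − 203.59 ≈ 826.71 mm ≈ 0.827 m.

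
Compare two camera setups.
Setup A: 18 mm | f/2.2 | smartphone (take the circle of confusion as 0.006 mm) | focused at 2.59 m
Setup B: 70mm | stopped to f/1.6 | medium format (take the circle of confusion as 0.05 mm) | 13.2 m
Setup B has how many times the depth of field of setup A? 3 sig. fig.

10.8

Setup A: H = 18²/(2.2×0.006) + 18 ≈ 24563.5 mm; DoF = Df − Dn = 2893.16 − 2344.35 ≈ 548.81 mm.
Setup B: H = 70²/(1.6×0.05) + 70 ≈ 61320.0 mm; DoF = Df − Dn = 16801.7 − 10869.9 ≈ 5931.8 mm.
Ratio = 5931.8 / 548.81 ≈ 10.8.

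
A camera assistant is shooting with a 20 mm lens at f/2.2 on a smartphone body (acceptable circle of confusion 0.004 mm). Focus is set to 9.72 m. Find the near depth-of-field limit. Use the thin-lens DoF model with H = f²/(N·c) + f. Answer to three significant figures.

Hyperfocal distance H = f²/(N·c) + f = 20²/(2.2 × 0.004) + 20 = 400/0.0088 + 20 ≈ 45474.5 mm ≈ 45.47 m.
Near limit Dn = s·(H − f)/(H + s − 2f) = 9720 × (45474.5 − 20) / (45474.5 + 9720 − 2 × 20) = 9720 × 45454.5 / 55154.5 ≈ 8010.5 mm ≈ 8.01 m.

8.01 m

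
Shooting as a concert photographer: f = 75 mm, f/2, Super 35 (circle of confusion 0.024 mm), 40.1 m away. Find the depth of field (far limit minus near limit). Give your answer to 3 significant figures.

31.0 m

Hyperfocal distance H = f²/(N·c) + f = 75²/(2 × 0.024) + 75 = 5625/0.048 + 75 ≈ 117262.5 mm ≈ 117.3 m.
Near limit Dn = s·(H − f)/(H + s − 2f) = 40100 × (117262.5 − 75) / (117262.5 + 40100 − 2 × 75) = 40100 × 117187.5 / 157212.5 ≈ 29891 mm.
Far limit Df = s·(H − f)/(H − s) = 40100 × (117262.5 − 75) / (117262.5 − 40100) = 40100 × 117187.5 / 77162.5 ≈ 60900 mm.
Depth of field = Df − Dn = 60900 − 29891 ≈ 31009 mm ≈ 31.0 m.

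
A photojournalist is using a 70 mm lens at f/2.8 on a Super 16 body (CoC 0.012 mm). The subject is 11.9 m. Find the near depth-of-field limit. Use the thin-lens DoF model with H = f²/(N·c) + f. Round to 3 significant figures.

Hyperfocal distance H = f²/(N·c) + f = 70²/(2.8 × 0.012) + 70 = 4900/0.0336 + 70 ≈ 145903.3 mm ≈ 145.9 m.
Near limit Dn = s·(H − f)/(H + s − 2f) = 11900 × (145903.3 − 70) / (145903.3 + 11900 − 2 × 70) = 11900 × 145833.3 / 157663.3 ≈ 11007 mm ≈ 11.0 m.

11.0 m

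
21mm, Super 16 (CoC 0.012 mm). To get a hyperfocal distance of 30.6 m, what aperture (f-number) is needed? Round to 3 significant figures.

f/1.20

Rearrange H = f²/(N·c) + f for N: N = f² / ((H − f)·c).
N = 21² / ((30600 − 21) × 0.012) = 441 / 366.9 ≈ 1.20.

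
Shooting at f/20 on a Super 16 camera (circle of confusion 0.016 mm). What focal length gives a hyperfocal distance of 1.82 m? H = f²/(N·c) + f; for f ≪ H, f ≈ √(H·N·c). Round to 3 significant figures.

From H = f²/(N·c) + f, with f ≪ H: f ≈ √(H·N·c) = √(1820 × 20 × 0.016) = √582.40 ≈ 24.13 mm.
Exact: f² + N·c·f − N·c·H = 0 ⇒ f = (−N·c + √((N·c)² + 4·N·c·H))/2 = (−0.32 + √2329.7)/2 ≈ 23.973 mm ≈ 24.0 mm.

24.0 mm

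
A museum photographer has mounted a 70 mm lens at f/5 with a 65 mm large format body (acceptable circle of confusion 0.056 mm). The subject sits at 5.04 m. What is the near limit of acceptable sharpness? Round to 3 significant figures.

3.93 m

Hyperfocal distance H = f²/(N·c) + f = 70²/(5 × 0.056) + 70 = 4900/0.28 + 70 ≈ 17570.0 mm ≈ 17.57 m.
Near limit Dn = s·(H − f)/(H + s − 2f) = 5040 × (17570.0 − 70) / (17570.0 + 5040 − 2 × 70) = 5040 × 17500.0 / 22470.0 ≈ 3925.2 mm ≈ 3.93 m.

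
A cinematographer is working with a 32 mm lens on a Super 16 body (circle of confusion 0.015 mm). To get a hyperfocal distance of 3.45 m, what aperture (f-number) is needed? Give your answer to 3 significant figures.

f/20

Rearrange H = f²/(N·c) + f for N: N = f² / ((H − f)·c).
N = 32² / ((3450 − 32) × 0.015) = 1024 / 51.27 ≈ 20.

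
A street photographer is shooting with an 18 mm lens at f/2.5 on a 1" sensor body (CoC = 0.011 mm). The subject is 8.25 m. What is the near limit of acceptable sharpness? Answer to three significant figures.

Hyperfocal distance H = f²/(N·c) + f = 18²/(2.5 × 0.011) + 18 = 324/0.0275 + 18 ≈ 11799.8 mm ≈ 11.80 m.
Near limit Dn = s·(H − f)/(H + s − 2f) = 8250 × (11799.8 − 18) / (11799.8 + 8250 − 2 × 18) = 8250 × 11781.8 / 20013.8 ≈ 4856.6 mm ≈ 4.86 m.

4.86 m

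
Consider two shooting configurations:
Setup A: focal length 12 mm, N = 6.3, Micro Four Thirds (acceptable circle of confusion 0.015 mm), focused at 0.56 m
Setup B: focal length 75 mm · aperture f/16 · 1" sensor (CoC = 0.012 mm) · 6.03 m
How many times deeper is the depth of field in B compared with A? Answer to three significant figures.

Setup A: H = 12²/(6.3×0.015) + 12 ≈ 1535.8 mm; DoF = Df − Dn = 874.49 − 411.88 ≈ 462.61 mm.
Setup B: H = 75²/(16×0.012) + 75 ≈ 29371.9 mm; DoF = Df − Dn = 7568.4 − 5011.4 ≈ 2557.0 mm.
Ratio = 2557.0 / 462.61 ≈ 5.53.

5.53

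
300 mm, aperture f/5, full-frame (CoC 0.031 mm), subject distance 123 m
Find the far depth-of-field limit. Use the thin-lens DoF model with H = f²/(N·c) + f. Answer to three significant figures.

156 m

Hyperfocal distance H = f²/(N·c) + f = 300²/(5 × 0.031) + 300 = 90000/0.155 + 300 ≈ 580945.2 mm ≈ 580.9 m.
Far limit Df = s·(H − f)/(H − s) = 123000 × (580945.2 − 300) / (580945.2 − 123000) = 123000 × 580645.2 / 457945.2 ≈ 155956 mm ≈ 156 m.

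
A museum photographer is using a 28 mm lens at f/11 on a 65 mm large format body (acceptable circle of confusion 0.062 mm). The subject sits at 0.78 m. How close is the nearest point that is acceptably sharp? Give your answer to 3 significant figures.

472 mm

Hyperfocal distance H = f²/(N·c) + f = 28²/(11 × 0.062) + 28 = 784/0.682 + 28 ≈ 1177.6 mm ≈ 1.178 m.
Near limit Dn = s·(H − f)/(H + s − 2f) = 780 × (1177.6 − 28) / (1177.6 + 780 − 2 × 28) = 780 × 1149.6 / 1901.6 ≈ 471.54 mm.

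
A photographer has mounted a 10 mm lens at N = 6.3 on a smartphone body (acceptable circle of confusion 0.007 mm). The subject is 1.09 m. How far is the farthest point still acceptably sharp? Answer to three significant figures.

Hyperfocal distance H = f²/(N·c) + f = 10²/(6.3 × 0.007) + 10 = 100/0.0441 + 10 ≈ 2277.6 mm ≈ 2.278 m.
Far limit Df = s·(H − f)/(H − s) = 1090 × (2277.6 − 10) / (2277.6 − 1090) = 1090 × 2267.6 / 1187.6 ≈ 2081.3 mm ≈ 2.08 m.

2.08 m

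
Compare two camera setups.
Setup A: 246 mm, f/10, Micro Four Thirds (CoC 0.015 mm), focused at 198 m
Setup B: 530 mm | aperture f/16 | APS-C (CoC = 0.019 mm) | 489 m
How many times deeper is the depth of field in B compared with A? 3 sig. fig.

2.81

Setup A: H = 246²/(10×0.015) + 246 ≈ 403686.0 mm; DoF = Df − Dn = 388364 − 132871 ≈ 255493 mm.
Setup B: H = 530²/(16×0.019) + 530 ≈ 924543.2 mm; DoF = Df − Dn = 1037423 − 319892 ≈ 717531 mm.
Ratio = 717531 / 255493 ≈ 2.81.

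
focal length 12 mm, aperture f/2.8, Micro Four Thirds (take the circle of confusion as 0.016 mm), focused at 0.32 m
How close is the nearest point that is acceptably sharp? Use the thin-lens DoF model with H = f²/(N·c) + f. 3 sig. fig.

Hyperfocal distance H = f²/(N·c) + f = 12²/(2.8 × 0.016) + 12 = 144/0.0448 + 12 ≈ 3226.3 mm ≈ 3.226 m.
Near limit Dn = s·(H − f)/(H + s − 2f) = 320 × (3226.3 − 12) / (3226.3 + 320 − 2 × 12) = 320 × 3214.3 / 3522.3 ≈ 292.02 mm.

292 mm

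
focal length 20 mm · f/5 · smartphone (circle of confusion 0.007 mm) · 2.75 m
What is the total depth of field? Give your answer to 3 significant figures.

Hyperfocal distance H = f²/(N·c) + f = 20²/(5 × 0.007) + 20 = 400/0.035 + 20 ≈ 11448.6 mm ≈ 11.45 m.
Near limit Dn = s·(H − f)/(H + s − 2f) = 2750 × (11448.6 − 20) / (11448.6 + 2750 − 2 × 20) = 2750 × 11428.6 / 14158.6 ≈ 2219.8 mm.
Far limit Df = s·(H − f)/(H − s) = 2750 × (11448.6 − 20) / (11448.6 − 2750) = 2750 × 11428.6 / 8698.6 ≈ 3613.1 mm.
Depth of field = Df − Dn = 3613.1 − 2219.8 ≈ 1393.3 mm ≈ 1.39 m.

1.39 m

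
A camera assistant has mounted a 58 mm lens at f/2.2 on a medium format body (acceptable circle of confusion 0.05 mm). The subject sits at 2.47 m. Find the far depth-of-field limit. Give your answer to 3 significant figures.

Hyperfocal distance H = f²/(N·c) + f = 58²/(2.2 × 0.05) + 58 = 3364/0.11 + 58 ≈ 30639.8 mm ≈ 30.64 m.
Far limit Df = s·(H − f)/(H − s) = 2470 × (30639.8 − 58) / (30639.8 − 2470) = 2470 × 30581.8 / 28169.8 ≈ 2681.5 mm ≈ 2.68 m.

2.68 m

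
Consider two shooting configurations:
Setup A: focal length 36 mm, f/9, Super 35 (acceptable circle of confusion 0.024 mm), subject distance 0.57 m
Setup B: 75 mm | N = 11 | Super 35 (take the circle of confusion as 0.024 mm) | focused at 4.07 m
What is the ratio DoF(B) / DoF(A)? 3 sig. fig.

15.5

Setup A: H = 36²/(9×0.024) + 36 ≈ 6036.0 mm; DoF = Df − Dn = 625.69 − 523.42 ≈ 102.27 mm.
Setup B: H = 75²/(11×0.024) + 75 ≈ 21381.8 mm; DoF = Df − Dn = 5009.2 − 3427.4 ≈ 1581.8 mm.
Ratio = 1581.8 / 102.27 ≈ 15.5.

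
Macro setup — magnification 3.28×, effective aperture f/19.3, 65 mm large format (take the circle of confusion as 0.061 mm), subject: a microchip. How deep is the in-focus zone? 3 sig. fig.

At magnification m, DoF ≈ 2·N_eff·c/m² = 2 × 19.3 × 0.061 / 3.28² = 2.355 / 10.76 ≈ 0.219 mm.

0.219 mm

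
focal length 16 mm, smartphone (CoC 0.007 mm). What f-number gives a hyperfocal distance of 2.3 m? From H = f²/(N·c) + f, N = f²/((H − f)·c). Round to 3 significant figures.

f/16

Rearrange H = f²/(N·c) + f for N: N = f² / ((H − f)·c).
N = 16² / ((2300 − 16) × 0.007) = 256 / 15.99 ≈ 16.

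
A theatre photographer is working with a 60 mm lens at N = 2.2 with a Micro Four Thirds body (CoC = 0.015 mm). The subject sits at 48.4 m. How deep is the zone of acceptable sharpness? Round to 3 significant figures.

53.4 m

Hyperfocal distance H = f²/(N·c) + f = 60²/(2.2 × 0.015) + 60 = 3600/0.033 + 60 ≈ 109150.9 mm ≈ 109.2 m.
Near limit Dn = s·(H − f)/(H + s − 2f) = 48400 × (109150.9 − 60) / (109150.9 + 48400 − 2 × 60) = 48400 × 109090.9 / 157430.9 ≈ 33539 mm.
Far limit Df = s·(H − f)/(H − s) = 48400 × (109150.9 − 60) / (109150.9 − 48400) = 48400 × 109090.9 / 60750.9 ≈ 86912 mm.
Depth of field = Df − Dn = 86912 − 33539 ≈ 53373 mm ≈ 53.4 m.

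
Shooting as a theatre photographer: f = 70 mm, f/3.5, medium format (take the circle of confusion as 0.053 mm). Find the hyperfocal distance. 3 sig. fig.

26.5 m

Hyperfocal distance H = f²/(N·c) + f = 70²/(3.5 × 0.053) + 70 = 4900/0.1855 + 70 ≈ 26485.1 mm ≈ 26.5 m.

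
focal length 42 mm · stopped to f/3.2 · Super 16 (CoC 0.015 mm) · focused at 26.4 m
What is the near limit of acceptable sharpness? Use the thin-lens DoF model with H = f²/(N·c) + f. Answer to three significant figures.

Hyperfocal distance H = f²/(N·c) + f = 42²/(3.2 × 0.015) + 42 = 1764/0.048 + 42 ≈ 36792.0 mm ≈ 36.79 m.
Near limit Dn = s·(H − f)/(H + s − 2f) = 26400 × (36792.0 − 42) / (36792.0 + 26400 − 2 × 42) = 26400 × 36750.0 / 63108.0 ≈ 15374 mm ≈ 15.4 m.

15.4 m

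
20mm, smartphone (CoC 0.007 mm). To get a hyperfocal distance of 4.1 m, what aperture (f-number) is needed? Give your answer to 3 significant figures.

Rearrange H = f²/(N·c) + f for N: N = f² / ((H − f)·c).
N = 20² / ((4100 − 20) × 0.007) = 400 / 28.56 ≈ 14.

f/14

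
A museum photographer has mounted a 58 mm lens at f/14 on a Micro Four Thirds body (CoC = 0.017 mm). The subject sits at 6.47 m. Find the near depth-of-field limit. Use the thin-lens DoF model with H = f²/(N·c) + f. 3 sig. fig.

4.45 m

Hyperfocal distance H = f²/(N·c) + f = 58²/(14 × 0.017) + 58 = 3364/0.238 + 58 ≈ 14192.5 mm ≈ 14.19 m.
Near limit Dn = s·(H − f)/(H + s − 2f) = 6470 × (14192.5 − 58) / (14192.5 + 6470 − 2 × 58) = 6470 × 14134.5 / 20546.5 ≈ 4450.9 mm ≈ 4.45 m.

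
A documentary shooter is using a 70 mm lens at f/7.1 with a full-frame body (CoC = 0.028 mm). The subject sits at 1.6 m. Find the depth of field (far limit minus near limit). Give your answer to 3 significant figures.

Hyperfocal distance H = f²/(N·c) + f = 70²/(7.1 × 0.028) + 70 = 4900/0.1988 + 70 ≈ 24717.9 mm ≈ 24.72 m.
Near limit Dn = s·(H − f)/(H + s − 2f) = 1600 × (24717.9 − 70) / (24717.9 + 1600 − 2 × 70) = 1600 × 24647.9 / 26177.9 ≈ 1506.49 mm.
Far limit Df = s·(H − f)/(H − s) = 1600 × (24717.9 − 70) / (24717.9 − 1600) = 1600 × 24647.9 / 23117.9 ≈ 1705.89 mm.
Depth of field = Df − Dn = 1705.89 − 1506.49 ≈ 199.40 mm.

199 mm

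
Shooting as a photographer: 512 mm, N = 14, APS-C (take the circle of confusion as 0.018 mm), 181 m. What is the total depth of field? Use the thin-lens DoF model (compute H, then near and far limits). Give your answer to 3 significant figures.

Hyperfocal distance H = f²/(N·c) + f = 512²/(14 × 0.018) + 512 = 262144/0.252 + 512 ≈ 1040766.0 mm ≈ 1041 m.
Near limit Dn = s·(H − f)/(H + s − 2f) = 181000 × (1040766.0 − 512) / (1040766.0 + 181000 − 2 × 512) = 181000 × 1040254.0 / 1220742.0 ≈ 154239 mm.
Far limit Df = s·(H − f)/(H − s) = 181000 × (1040766.0 − 512) / (1040766.0 − 181000) = 181000 × 1040254.0 / 859766.0 ≈ 218997 mm.
Depth of field = Df − Dn = 218997 − 154239 ≈ 64758 mm ≈ 64.8 m.

64.8 m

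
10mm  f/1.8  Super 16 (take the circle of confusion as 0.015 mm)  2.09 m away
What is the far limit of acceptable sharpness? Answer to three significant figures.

4.77 m

Hyperfocal distance H = f²/(N·c) + f = 10²/(1.8 × 0.015) + 10 = 100/0.027 + 10 ≈ 3713.7 mm ≈ 3.714 m.
Far limit Df = s·(H − f)/(H − s) = 2090 × (3713.7 − 10) / (3713.7 − 2090) = 2090 × 3703.7 / 1623.7 ≈ 4767.3 mm ≈ 4.77 m.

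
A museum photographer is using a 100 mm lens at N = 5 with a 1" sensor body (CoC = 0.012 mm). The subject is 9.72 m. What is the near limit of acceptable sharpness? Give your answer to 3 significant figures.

9.19 m

Hyperfocal distance H = f²/(N·c) + f = 100²/(5 × 0.012) + 100 = 10000/0.06 + 100 ≈ 166766.7 mm ≈ 166.8 m.
Near limit Dn = s·(H − f)/(H + s − 2f) = 9720 × (166766.7 − 100) / (166766.7 + 9720 − 2 × 100) = 9720 × 166666.7 / 176286.7 ≈ 9189.6 mm ≈ 9.19 m.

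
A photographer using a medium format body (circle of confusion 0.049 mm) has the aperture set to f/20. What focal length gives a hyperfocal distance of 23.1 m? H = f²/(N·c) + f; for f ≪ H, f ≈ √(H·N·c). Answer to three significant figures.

From H = f²/(N·c) + f, with f ≪ H: f ≈ √(H·N·c) = √(23100 × 20 × 0.049) = √22638 ≈ 150.5 mm.
Exact: f² + N·c·f − N·c·H = 0 ⇒ f = (−N·c + √((N·c)² + 4·N·c·H))/2 = (−0.98 + √90553)/2 ≈ 149.97 mm ≈ 150 mm.

150 mm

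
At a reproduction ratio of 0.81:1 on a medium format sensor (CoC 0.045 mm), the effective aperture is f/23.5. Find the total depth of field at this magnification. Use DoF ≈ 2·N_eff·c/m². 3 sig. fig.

3.22 mm

At magnification m, DoF ≈ 2·N_eff·c/m² = 2 × 23.5 × 0.045 / 0.81² = 2.115 / 0.6561 ≈ 3.22 mm.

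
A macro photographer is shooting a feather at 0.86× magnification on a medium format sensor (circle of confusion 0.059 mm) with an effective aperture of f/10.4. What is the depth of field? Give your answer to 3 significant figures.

At magnification m, DoF ≈ 2·N_eff·c/m² = 2 × 10.4 × 0.059 / 0.86² = 1.227 / 0.7396 ≈ 1.66 mm.

1.66 mm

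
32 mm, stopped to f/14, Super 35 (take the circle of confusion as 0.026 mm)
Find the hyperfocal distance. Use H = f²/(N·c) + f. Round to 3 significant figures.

2.85 m

Hyperfocal distance H = f²/(N·c) + f = 32²/(14 × 0.026) + 32 = 1024/0.364 + 32 ≈ 2845.2 mm ≈ 2.85 m.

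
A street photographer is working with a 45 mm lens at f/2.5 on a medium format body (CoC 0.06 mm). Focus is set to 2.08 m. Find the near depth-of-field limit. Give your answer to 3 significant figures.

Hyperfocal distance H = f²/(N·c) + f = 45²/(2.5 × 0.06) + 45 = 2025/0.15 + 45 ≈ 13545.0 mm ≈ 13.54 m.
Near limit Dn = s·(H − f)/(H + s − 2f) = 2080 × (13545.0 − 45) / (13545.0 + 2080 − 2 × 45) = 2080 × 13500.0 / 15535.0 ≈ 1807.5 mm ≈ 1.81 m.

1.81 m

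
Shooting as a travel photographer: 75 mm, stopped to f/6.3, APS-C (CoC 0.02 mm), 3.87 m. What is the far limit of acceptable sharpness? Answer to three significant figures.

4.23 m

Hyperfocal distance H = f²/(N·c) + f = 75²/(6.3 × 0.02) + 75 = 5625/0.126 + 75 ≈ 44717.9 mm ≈ 44.72 m.
Far limit Df = s·(H − f)/(H − s) = 3870 × (44717.9 − 75) / (44717.9 − 3870) = 3870 × 44642.9 / 40847.9 ≈ 4229.5 mm ≈ 4.23 m.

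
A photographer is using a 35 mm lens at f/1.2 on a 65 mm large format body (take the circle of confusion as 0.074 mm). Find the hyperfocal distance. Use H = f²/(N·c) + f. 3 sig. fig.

Hyperfocal distance H = f²/(N·c) + f = 35²/(1.2 × 0.074) + 35 = 1225/0.0888 + 35 ≈ 13830.0 mm ≈ 13.8 m.

13.8 m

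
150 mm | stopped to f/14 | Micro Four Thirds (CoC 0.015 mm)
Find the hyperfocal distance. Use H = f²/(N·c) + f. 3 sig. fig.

107 m

Hyperfocal distance H = f²/(N·c) + f = 150²/(14 × 0.015) + 150 = 22500/0.21 + 150 ≈ 107292.9 mm ≈ 107 m.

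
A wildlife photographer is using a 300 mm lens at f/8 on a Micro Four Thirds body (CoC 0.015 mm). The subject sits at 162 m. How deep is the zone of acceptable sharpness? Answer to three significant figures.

73.3 m

Hyperfocal distance H = f²/(N·c) + f = 300²/(8 × 0.015) + 300 = 90000/0.12 + 300 ≈ 750300.0 mm ≈ 750.3 m.
Near limit Dn = s·(H − f)/(H + s − 2f) = 162000 × (750300.0 − 300) / (750300.0 + 162000 − 2 × 300) = 162000 × 750000.0 / 911700.0 ≈ 133268 mm.
Far limit Df = s·(H − f)/(H − s) = 162000 × (750300.0 − 300) / (750300.0 − 162000) = 162000 × 750000.0 / 588300.0 ≈ 206527 mm.
Depth of field = Df − Dn = 206527 − 133268 ≈ 73259 mm ≈ 73.3 m.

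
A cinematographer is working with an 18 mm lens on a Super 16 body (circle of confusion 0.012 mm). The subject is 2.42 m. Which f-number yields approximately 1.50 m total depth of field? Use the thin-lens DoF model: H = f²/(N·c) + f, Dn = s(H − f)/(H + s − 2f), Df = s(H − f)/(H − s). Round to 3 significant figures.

Write h = H − f = f²/(N·c). The thin-lens limits are Dn = s·h/(h + (s−f)) and Df = s·h/(h − (s−f)), so DoF = Df − Dn = 2·s·(s−f)·h / (h² − (s−f)²).
That is a quadratic in h: DoF·h² − 2·s·(s−f)·h − DoF·(s−f)² = 0 ⇒ h = (s−f)·(s + √(s² + DoF²)) / DoF = 2402 × (2420 + √(2420² + 1500²)) / 1500 = 2402 × (2420 + 2847.17) / 1500 ≈ 8434.5 mm.
Then N = f²/(c·h) = 18² / (0.012 × 8434.5) = 324 / 101.21 ≈ 3.20.

f/3.20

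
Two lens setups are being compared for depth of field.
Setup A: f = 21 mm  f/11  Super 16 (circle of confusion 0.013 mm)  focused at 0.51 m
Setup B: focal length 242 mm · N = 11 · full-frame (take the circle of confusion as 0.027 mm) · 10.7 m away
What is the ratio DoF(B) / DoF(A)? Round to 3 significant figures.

Setup A: H = 21²/(11×0.013) + 21 ≈ 3104.9 mm; DoF = Df − Dn = 606.11 − 440.20 ≈ 165.91 mm.
Setup B: H = 242²/(11×0.027) + 242 ≈ 197427.2 mm; DoF = Df − Dn = 11299.3 − 10161.1 ≈ 1138.2 mm.
Ratio = 1138.2 / 165.91 ≈ 6.86.

6.86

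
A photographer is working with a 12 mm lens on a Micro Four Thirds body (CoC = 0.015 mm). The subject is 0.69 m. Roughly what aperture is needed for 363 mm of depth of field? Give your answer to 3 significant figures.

Write h = H − f = f²/(N·c). The thin-lens limits are Dn = s·h/(h + (s−f)) and Df = s·h/(h − (s−f)), so DoF = Df − Dn = 2·s·(s−f)·h / (h² − (s−f)²).
That is a quadratic in h: DoF·h² − 2·s·(s−f)·h − DoF·(s−f)² = 0 ⇒ h = (s−f)·(s + √(s² + DoF²)) / DoF = 678 × (690 + √(690² + 363²)) / 363 = 678 × (690 + 779.660) / 363 ≈ 2745.0 mm.
Then N = f²/(c·h) = 12² / (0.015 × 2745.0) = 144 / 41.175 ≈ 3.50.

f/3.50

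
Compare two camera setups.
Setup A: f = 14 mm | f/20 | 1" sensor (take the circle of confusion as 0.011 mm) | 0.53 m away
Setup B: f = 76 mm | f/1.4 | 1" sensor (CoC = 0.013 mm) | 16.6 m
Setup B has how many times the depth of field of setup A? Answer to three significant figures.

Setup A: H = 14²/(20×0.011) + 14 ≈ 904.9 mm; DoF = Df − Dn = 1259.46 − 335.62 ≈ 923.84 mm.
Setup B: H = 76²/(1.4×0.013) + 76 ≈ 317438.6 mm; DoF = Df − Dn = 17511.8 − 15778.5 ≈ 1733.3 mm.
Ratio = 1733.3 / 923.84 ≈ 1.88.

1.88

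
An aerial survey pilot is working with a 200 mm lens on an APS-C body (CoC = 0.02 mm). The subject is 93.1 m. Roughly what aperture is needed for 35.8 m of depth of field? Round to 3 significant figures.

f/4

Write h = H − f = f²/(N·c). The thin-lens limits are Dn = s·h/(h + (s−f)) and Df = s·h/(h − (s−f)), so DoF = Df − Dn = 2·s·(s−f)·h / (h² − (s−f)²).
That is a quadratic in h: DoF·h² − 2·s·(s−f)·h − DoF·(s−f)² = 0 ⇒ h = (s−f)·(s + √(s² + DoF²)) / DoF = 92900 × (93100 + √(93100² + 35800²)) / 35800 = 92900 × (93100 + 99745.9) / 35800 ≈ 500430 mm.
Then N = f²/(c·h) = 200² / (0.02 × 500430) = 40000 / 10009 ≈ 4.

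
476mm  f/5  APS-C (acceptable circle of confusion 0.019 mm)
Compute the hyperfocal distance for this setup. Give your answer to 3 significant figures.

Hyperfocal distance H = f²/(N·c) + f = 476²/(5 × 0.019) + 476 = 226576/0.095 + 476 ≈ 2385486.5 mm ≈ 2390 m.

2390 m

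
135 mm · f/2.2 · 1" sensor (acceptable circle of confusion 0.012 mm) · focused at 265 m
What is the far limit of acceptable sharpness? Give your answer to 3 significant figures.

Hyperfocal distance H = f²/(N·c) + f = 135²/(2.2 × 0.012) + 135 = 18225/0.0264 + 135 ≈ 690475.9 mm ≈ 690.5 m.
Far limit Df = s·(H − f)/(H − s) = 265000 × (690475.9 − 135) / (690475.9 − 265000) = 265000 × 690340.9 / 425475.9 ≈ 429966 mm ≈ 430 m.

430 m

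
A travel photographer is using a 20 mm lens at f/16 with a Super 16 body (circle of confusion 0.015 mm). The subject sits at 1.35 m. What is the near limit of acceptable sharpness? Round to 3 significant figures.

Hyperfocal distance H = f²/(N·c) + f = 20²/(16 × 0.015) + 20 = 400/0.24 + 20 ≈ 1686.7 mm ≈ 1.687 m.
Near limit Dn = s·(H − f)/(H + s − 2f) = 1350 × (1686.7 − 20) / (1686.7 + 1350 − 2 × 20) = 1350 × 1666.7 / 2996.7 ≈ 750.83 mm ≈ 0.751 m.

0.751 m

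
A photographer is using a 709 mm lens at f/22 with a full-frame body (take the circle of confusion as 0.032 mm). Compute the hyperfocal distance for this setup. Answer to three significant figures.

715 m

Hyperfocal distance H = f²/(N·c) + f = 709²/(22 × 0.032) + 709 = 502681/0.704 + 709 ≈ 714744.5 mm ≈ 715 m.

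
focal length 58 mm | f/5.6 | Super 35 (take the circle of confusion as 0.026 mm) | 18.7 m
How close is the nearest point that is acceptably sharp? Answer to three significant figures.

10.3 m

Hyperfocal distance H = f²/(N·c) + f = 58²/(5.6 × 0.026) + 58 = 3364/0.1456 + 58 ≈ 23162.4 mm ≈ 23.16 m.
Near limit Dn = s·(H − f)/(H + s − 2f) = 18700 × (23162.4 − 58) / (23162.4 + 18700 − 2 × 58) = 18700 × 23104.4 / 41746.4 ≈ 10349 mm ≈ 10.3 m.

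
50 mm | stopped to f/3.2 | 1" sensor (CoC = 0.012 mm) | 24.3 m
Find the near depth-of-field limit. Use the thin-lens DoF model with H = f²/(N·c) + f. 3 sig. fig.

Hyperfocal distance H = f²/(N·c) + f = 50²/(3.2 × 0.012) + 50 = 2500/0.0384 + 50 ≈ 65154.2 mm ≈ 65.15 m.
Near limit Dn = s·(H − f)/(H + s − 2f) = 24300 × (65154.2 − 50) / (65154.2 + 24300 − 2 × 50) = 24300 × 65104.2 / 89354.2 ≈ 17705 mm ≈ 17.7 m.

17.7 m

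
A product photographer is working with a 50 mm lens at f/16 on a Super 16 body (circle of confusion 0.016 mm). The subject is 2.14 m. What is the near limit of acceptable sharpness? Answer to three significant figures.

Hyperfocal distance H = f²/(N·c) + f = 50²/(16 × 0.016) + 50 = 2500/0.256 + 50 ≈ 9815.6 mm ≈ 9.816 m.
Near limit Dn = s·(H − f)/(H + s − 2f) = 2140 × (9815.6 − 50) / (9815.6 + 2140 − 2 × 50) = 2140 × 9765.6 / 11855.6 ≈ 1762.7 mm ≈ 1.76 m.

1.76 m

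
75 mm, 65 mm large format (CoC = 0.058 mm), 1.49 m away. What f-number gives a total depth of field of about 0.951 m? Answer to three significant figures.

Write h = H − f = f²/(N·c). The thin-lens limits are Dn = s·h/(h + (s−f)) and Df = s·h/(h − (s−f)), so DoF = Df − Dn = 2·s·(s−f)·h / (h² − (s−f)²).
That is a quadratic in h: DoF·h² − 2·s·(s−f)·h − DoF·(s−f)² = 0 ⇒ h = (s−f)·(s + √(s² + DoF²)) / DoF = 1415 × (1490 + √(1490² + 951²)) / 951 = 1415 × (1490 + 1767.63) / 951 ≈ 4847.0 mm.
Then N = f²/(c·h) = 75² / (0.058 × 4847.0) = 5625 / 281.13 ≈ 20.

f/20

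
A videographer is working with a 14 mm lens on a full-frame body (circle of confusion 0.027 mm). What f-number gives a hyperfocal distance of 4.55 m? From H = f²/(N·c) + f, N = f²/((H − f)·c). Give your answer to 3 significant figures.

Rearrange H = f²/(N·c) + f for N: N = f² / ((H − f)·c).
N = 14² / ((4550 − 14) × 0.027) = 196 / 122.5 ≈ 1.60.

f/1.60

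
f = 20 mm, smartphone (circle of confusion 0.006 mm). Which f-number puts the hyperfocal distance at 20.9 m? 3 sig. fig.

f/3.19

Rearrange H = f²/(N·c) + f for N: N = f² / ((H − f)·c).
N = 20² / ((20900 − 20) × 0.006) = 400 / 125.3 ≈ 3.19.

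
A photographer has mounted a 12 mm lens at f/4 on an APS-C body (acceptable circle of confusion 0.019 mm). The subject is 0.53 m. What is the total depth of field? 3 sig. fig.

Hyperfocal distance H = f²/(N·c) + f = 12²/(4 × 0.019) + 12 = 144/0.076 + 12 ≈ 1906.7 mm ≈ 1.907 m.
Near limit Dn = s·(H − f)/(H + s − 2f) = 530 × (1906.7 − 12) / (1906.7 + 530 − 2 × 12) = 530 × 1894.7 / 2412.7 ≈ 416.21 mm.
Far limit Df = s·(H − f)/(H − s) = 530 × (1906.7 − 12) / (1906.7 − 530) = 530 × 1894.7 / 1376.7 ≈ 729.41 mm.
Depth of field = Df − Dn = 729.41 − 416.21 ≈ 313.20 mm.

313 mm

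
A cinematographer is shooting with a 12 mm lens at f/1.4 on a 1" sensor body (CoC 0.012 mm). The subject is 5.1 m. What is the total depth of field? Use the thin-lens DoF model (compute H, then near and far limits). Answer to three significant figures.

9.35 m

Hyperfocal distance H = f²/(N·c) + f = 12²/(1.4 × 0.012) + 12 = 144/0.0168 + 12 ≈ 8583.4 mm ≈ 8.583 m.
Near limit Dn = s·(H − f)/(H + s − 2f) = 5100 × (8583.4 − 12) / (8583.4 + 5100 − 2 × 12) = 5100 × 8571.4 / 13659.4 ≈ 3200.3 mm.
Far limit Df = s·(H − f)/(H − s) = 5100 × (8583.4 − 12) / (8583.4 − 5100) = 5100 × 8571.4 / 3483.4 ≈ 12549.2 mm.
Depth of field = Df − Dn = 12549.2 − 3200.3 ≈ 9348.9 mm ≈ 9.35 m.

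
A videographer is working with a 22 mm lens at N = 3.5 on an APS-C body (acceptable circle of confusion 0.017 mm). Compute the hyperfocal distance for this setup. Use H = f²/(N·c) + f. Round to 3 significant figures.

Hyperfocal distance H = f²/(N·c) + f = 22²/(3.5 × 0.017) + 22 = 484/0.0595 + 22 ≈ 8156.5 mm ≈ 8.16 m.

8.16 m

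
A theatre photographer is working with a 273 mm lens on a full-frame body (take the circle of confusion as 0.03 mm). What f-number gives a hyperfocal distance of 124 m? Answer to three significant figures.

f/20.1

Rearrange H = f²/(N·c) + f for N: N = f² / ((H − f)·c).
N = 273² / ((124000 − 273) × 0.03) = 74529 / 3712 ≈ 20.1.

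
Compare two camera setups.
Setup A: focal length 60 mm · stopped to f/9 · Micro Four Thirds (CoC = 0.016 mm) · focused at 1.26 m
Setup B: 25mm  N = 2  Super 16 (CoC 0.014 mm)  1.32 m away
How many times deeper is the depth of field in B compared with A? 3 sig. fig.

Setup A: H = 60²/(9×0.016) + 60 ≈ 25060.0 mm; DoF = Df − Dn = 1323.53 − 1202.29 ≈ 121.24 mm.
Setup B: H = 25²/(2×0.014) + 25 ≈ 22346.4 mm; DoF = Df − Dn = 1401.30 − 1247.62 ≈ 153.68 mm.
Ratio = 153.68 / 121.24 ≈ 1.27.

1.27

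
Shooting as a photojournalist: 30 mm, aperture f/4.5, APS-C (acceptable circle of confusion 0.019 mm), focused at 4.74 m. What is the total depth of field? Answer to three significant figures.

5.30 m

Hyperfocal distance H = f²/(N·c) + f = 30²/(4.5 × 0.019) + 30 = 900/0.0855 + 30 ≈ 10556.3 mm ≈ 10.56 m.
Near limit Dn = s·(H − f)/(H + s − 2f) = 4740 × (10556.3 − 30) / (10556.3 + 4740 − 2 × 30) = 4740 × 10526.3 / 15236.3 ≈ 3274.7 mm.
Far limit Df = s·(H − f)/(H − s) = 4740 × (10556.3 − 30) / (10556.3 − 4740) = 4740 × 10526.3 / 5816.3 ≈ 8578.4 mm.
Depth of field = Df − Dn = 8578.4 − 3274.7 ≈ 5303.7 mm ≈ 5.30 m.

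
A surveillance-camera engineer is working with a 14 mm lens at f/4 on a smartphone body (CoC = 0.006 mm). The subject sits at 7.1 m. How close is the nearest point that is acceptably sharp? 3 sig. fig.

3.80 m

Hyperfocal distance H = f²/(N·c) + f = 14²/(4 × 0.006) + 14 = 196/0.024 + 14 ≈ 8180.7 mm ≈ 8.181 m.
Near limit Dn = s·(H − f)/(H + s − 2f) = 7100 × (8180.7 − 14) / (8180.7 + 7100 − 2 × 14) = 7100 × 8166.7 / 15252.7 ≈ 3801.5 mm ≈ 3.80 m.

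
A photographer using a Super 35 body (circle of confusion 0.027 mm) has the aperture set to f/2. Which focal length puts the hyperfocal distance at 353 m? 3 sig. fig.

From H = f²/(N·c) + f, with f ≪ H: f ≈ √(H·N·c) = √(353000 × 2 × 0.027) = √19062 ≈ 138.1 mm.
The +f correction barely moves this — solving exactly, f² + N·c·f − N·c·H = 0 ⇒ f = (−N·c + √((N·c)² + 4·N·c·H))/2 = (−0.054 + √76248)/2 ≈ 138.04 mm, so f ≈ 138 mm.

138 mm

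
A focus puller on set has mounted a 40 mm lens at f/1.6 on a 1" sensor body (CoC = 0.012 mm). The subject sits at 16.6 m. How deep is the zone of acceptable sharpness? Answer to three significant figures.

Hyperfocal distance H = f²/(N·c) + f = 40²/(1.6 × 0.012) + 40 = 1600/0.0192 + 40 ≈ 83373.3 mm ≈ 83.37 m.
Near limit Dn = s·(H − f)/(H + s − 2f) = 16600 × (83373.3 − 40) / (83373.3 + 16600 − 2 × 40) = 16600 × 83333.3 / 99893.3 ≈ 13848.1 mm.
Far limit Df = s·(H − f)/(H − s) = 16600 × (83373.3 − 40) / (83373.3 − 16600) = 16600 × 83333.3 / 66773.3 ≈ 20716.9 mm.
Depth of field = Df − Dn = 20716.9 − 13848.1 ≈ 6868.8 mm ≈ 6.87 m.

6.87 m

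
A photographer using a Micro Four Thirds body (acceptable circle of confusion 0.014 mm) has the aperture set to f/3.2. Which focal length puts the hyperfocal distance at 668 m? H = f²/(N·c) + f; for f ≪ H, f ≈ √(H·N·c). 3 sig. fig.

173 mm

From H = f²/(N·c) + f, with f ≪ H: f ≈ √(H·N·c) = √(668000 × 3.2 × 0.014) = √29926 ≈ 173.0 mm.
The +f correction barely moves this — solving exactly, f² + N·c·f − N·c·H = 0 ⇒ f = (−N·c + √((N·c)² + 4·N·c·H))/2 = (−0.0448 + √119706)/2 ≈ 172.97 mm, so f ≈ 173 mm.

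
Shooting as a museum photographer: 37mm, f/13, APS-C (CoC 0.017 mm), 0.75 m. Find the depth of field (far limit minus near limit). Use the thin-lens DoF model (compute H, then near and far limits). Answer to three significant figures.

Hyperfocal distance H = f²/(N·c) + f = 37²/(13 × 0.017) + 37 = 1369/0.221 + 37 ≈ 6231.6 mm ≈ 6.232 m.
Near limit Dn = s·(H − f)/(H + s − 2f) = 750 × (6231.6 − 37) / (6231.6 + 750 − 2 × 37) = 750 × 6194.6 / 6907.6 ≈ 672.58 mm.
Far limit Df = s·(H − f)/(H − s) = 750 × (6231.6 − 37) / (6231.6 − 750) = 750 × 6194.6 / 5481.6 ≈ 847.55 mm.
Depth of field = Df − Dn = 847.55 − 672.58 ≈ 174.97 mm.

175 mm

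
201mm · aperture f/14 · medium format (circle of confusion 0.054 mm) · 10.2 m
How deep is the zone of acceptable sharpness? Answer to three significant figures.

Hyperfocal distance H = f²/(N·c) + f = 201²/(14 × 0.054) + 201 = 40401/0.756 + 201 ≈ 53641.5 mm ≈ 53.64 m.
Near limit Dn = s·(H − f)/(H + s − 2f) = 10200 × (53641.5 − 201) / (53641.5 + 10200 − 2 × 201) = 10200 × 53440.5 / 63439.5 ≈ 8592.3 mm.
Far limit Df = s·(H − f)/(H − s) = 10200 × (53641.5 − 201) / (53641.5 − 10200) = 10200 × 53440.5 / 43441.5 ≈ 12547.8 mm.
Depth of field = Df − Dn = 12547.8 − 8592.3 ≈ 3955.5 mm ≈ 3.96 m.

3.96 m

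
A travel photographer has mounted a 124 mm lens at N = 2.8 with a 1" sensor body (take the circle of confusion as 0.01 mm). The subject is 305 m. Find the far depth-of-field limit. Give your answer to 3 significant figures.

Hyperfocal distance H = f²/(N·c) + f = 124²/(2.8 × 0.01) + 124 = 15376/0.028 + 124 ≈ 549266.9 mm ≈ 549.3 m.
Far limit Df = s·(H − f)/(H − s) = 305000 × (549266.9 − 124) / (549266.9 − 305000) = 305000 × 549142.9 / 244266.9 ≈ 685679 mm ≈ 686 m.

686 m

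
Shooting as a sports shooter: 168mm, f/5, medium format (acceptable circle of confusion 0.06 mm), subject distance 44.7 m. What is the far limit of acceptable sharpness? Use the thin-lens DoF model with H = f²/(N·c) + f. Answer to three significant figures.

Hyperfocal distance H = f²/(N·c) + f = 168²/(5 × 0.06) + 168 = 28224/0.3 + 168 ≈ 94248.0 mm ≈ 94.25 m.
Far limit Df = s·(H − f)/(H − s) = 44700 × (94248.0 − 168) / (94248.0 − 44700) = 44700 × 94080.0 / 49548.0 ≈ 84875 mm ≈ 84.9 m.

84.9 m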